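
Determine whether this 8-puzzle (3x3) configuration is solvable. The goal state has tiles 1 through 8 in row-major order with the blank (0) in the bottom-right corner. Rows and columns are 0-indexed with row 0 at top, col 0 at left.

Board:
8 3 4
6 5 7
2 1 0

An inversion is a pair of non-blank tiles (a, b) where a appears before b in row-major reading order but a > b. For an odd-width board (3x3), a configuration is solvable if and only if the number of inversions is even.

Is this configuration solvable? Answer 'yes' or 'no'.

Answer: no

Derivation:
Inversions (pairs i<j in row-major order where tile[i] > tile[j] > 0): 19
19 is odd, so the puzzle is not solvable.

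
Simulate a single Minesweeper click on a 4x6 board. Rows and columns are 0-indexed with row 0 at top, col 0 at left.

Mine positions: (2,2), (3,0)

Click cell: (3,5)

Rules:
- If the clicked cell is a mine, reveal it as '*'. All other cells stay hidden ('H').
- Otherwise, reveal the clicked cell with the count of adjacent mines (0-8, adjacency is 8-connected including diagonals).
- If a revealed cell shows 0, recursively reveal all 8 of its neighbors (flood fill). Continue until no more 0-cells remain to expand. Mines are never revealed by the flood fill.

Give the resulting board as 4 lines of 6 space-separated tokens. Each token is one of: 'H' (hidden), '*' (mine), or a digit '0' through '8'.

0 0 0 0 0 0
0 1 1 1 0 0
1 2 H 1 0 0
H H H 1 0 0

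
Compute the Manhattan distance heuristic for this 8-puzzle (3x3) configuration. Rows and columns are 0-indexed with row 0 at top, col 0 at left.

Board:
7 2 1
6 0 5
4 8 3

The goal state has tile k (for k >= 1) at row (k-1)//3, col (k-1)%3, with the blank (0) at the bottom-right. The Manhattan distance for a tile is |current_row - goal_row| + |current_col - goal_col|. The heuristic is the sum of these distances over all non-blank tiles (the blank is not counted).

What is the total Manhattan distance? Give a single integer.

Answer: 10

Derivation:
Tile 7: at (0,0), goal (2,0), distance |0-2|+|0-0| = 2
Tile 2: at (0,1), goal (0,1), distance |0-0|+|1-1| = 0
Tile 1: at (0,2), goal (0,0), distance |0-0|+|2-0| = 2
Tile 6: at (1,0), goal (1,2), distance |1-1|+|0-2| = 2
Tile 5: at (1,2), goal (1,1), distance |1-1|+|2-1| = 1
Tile 4: at (2,0), goal (1,0), distance |2-1|+|0-0| = 1
Tile 8: at (2,1), goal (2,1), distance |2-2|+|1-1| = 0
Tile 3: at (2,2), goal (0,2), distance |2-0|+|2-2| = 2
Sum: 2 + 0 + 2 + 2 + 1 + 1 + 0 + 2 = 10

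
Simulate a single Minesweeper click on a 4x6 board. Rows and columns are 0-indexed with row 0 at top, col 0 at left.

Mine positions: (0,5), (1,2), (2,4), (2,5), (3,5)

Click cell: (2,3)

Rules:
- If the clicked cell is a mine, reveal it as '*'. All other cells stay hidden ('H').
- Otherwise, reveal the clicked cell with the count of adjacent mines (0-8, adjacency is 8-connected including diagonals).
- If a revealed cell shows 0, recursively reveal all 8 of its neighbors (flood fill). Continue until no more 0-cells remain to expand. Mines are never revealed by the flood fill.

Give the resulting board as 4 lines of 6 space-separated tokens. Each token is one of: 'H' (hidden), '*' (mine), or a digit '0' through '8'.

H H H H H H
H H H H H H
H H H 2 H H
H H H H H H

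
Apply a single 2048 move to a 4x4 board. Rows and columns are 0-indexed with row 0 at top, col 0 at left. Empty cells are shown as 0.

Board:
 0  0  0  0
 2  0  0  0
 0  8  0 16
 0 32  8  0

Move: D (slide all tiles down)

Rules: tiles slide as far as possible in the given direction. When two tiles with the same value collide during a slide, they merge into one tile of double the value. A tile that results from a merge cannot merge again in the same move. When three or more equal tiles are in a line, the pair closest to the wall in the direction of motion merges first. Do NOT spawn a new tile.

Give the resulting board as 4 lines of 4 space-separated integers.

Slide down:
col 0: [0, 2, 0, 0] -> [0, 0, 0, 2]
col 1: [0, 0, 8, 32] -> [0, 0, 8, 32]
col 2: [0, 0, 0, 8] -> [0, 0, 0, 8]
col 3: [0, 0, 16, 0] -> [0, 0, 0, 16]

Answer:  0  0  0  0
 0  0  0  0
 0  8  0  0
 2 32  8 16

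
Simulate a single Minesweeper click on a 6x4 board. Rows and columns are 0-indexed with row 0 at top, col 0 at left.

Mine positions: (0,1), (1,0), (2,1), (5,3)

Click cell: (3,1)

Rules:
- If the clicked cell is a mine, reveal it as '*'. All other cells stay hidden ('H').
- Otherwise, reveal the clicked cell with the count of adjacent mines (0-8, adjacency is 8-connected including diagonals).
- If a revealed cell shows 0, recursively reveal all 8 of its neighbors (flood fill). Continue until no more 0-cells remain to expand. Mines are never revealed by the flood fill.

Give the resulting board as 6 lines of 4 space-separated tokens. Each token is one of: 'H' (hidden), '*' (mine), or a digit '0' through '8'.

H H H H
H H H H
H H H H
H 1 H H
H H H H
H H H H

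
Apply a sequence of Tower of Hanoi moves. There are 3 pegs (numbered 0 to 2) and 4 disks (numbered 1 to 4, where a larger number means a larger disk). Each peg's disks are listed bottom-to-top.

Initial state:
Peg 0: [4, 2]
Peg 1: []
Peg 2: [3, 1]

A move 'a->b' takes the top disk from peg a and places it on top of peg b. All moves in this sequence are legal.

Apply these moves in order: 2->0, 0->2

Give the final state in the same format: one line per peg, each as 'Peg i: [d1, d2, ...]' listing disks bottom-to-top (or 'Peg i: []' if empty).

Answer: Peg 0: [4, 2]
Peg 1: []
Peg 2: [3, 1]

Derivation:
After move 1 (2->0):
Peg 0: [4, 2, 1]
Peg 1: []
Peg 2: [3]

After move 2 (0->2):
Peg 0: [4, 2]
Peg 1: []
Peg 2: [3, 1]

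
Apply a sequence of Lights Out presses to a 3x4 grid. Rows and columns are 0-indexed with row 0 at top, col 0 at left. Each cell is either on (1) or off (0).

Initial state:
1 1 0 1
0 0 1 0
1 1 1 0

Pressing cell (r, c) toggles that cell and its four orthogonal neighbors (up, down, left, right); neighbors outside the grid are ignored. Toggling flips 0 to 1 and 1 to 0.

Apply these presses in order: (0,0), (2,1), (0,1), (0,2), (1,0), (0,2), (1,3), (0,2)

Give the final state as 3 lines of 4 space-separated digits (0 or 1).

After press 1 at (0,0):
0 0 0 1
1 0 1 0
1 1 1 0

After press 2 at (2,1):
0 0 0 1
1 1 1 0
0 0 0 0

After press 3 at (0,1):
1 1 1 1
1 0 1 0
0 0 0 0

After press 4 at (0,2):
1 0 0 0
1 0 0 0
0 0 0 0

After press 5 at (1,0):
0 0 0 0
0 1 0 0
1 0 0 0

After press 6 at (0,2):
0 1 1 1
0 1 1 0
1 0 0 0

After press 7 at (1,3):
0 1 1 0
0 1 0 1
1 0 0 1

After press 8 at (0,2):
0 0 0 1
0 1 1 1
1 0 0 1

Answer: 0 0 0 1
0 1 1 1
1 0 0 1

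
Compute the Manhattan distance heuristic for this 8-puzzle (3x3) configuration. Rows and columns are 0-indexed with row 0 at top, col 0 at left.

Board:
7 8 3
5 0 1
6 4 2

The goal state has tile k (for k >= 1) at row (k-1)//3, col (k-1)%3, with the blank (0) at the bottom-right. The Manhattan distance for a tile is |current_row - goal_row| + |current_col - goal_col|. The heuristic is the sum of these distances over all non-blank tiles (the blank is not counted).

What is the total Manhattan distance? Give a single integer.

Answer: 16

Derivation:
Tile 7: at (0,0), goal (2,0), distance |0-2|+|0-0| = 2
Tile 8: at (0,1), goal (2,1), distance |0-2|+|1-1| = 2
Tile 3: at (0,2), goal (0,2), distance |0-0|+|2-2| = 0
Tile 5: at (1,0), goal (1,1), distance |1-1|+|0-1| = 1
Tile 1: at (1,2), goal (0,0), distance |1-0|+|2-0| = 3
Tile 6: at (2,0), goal (1,2), distance |2-1|+|0-2| = 3
Tile 4: at (2,1), goal (1,0), distance |2-1|+|1-0| = 2
Tile 2: at (2,2), goal (0,1), distance |2-0|+|2-1| = 3
Sum: 2 + 2 + 0 + 1 + 3 + 3 + 2 + 3 = 16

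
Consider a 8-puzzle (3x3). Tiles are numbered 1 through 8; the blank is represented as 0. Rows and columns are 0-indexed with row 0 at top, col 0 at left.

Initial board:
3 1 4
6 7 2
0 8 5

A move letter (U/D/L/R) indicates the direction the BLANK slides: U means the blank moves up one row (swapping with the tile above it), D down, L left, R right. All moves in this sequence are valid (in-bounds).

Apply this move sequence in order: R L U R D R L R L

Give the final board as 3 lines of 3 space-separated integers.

After move 1 (R):
3 1 4
6 7 2
8 0 5

After move 2 (L):
3 1 4
6 7 2
0 8 5

After move 3 (U):
3 1 4
0 7 2
6 8 5

After move 4 (R):
3 1 4
7 0 2
6 8 5

After move 5 (D):
3 1 4
7 8 2
6 0 5

After move 6 (R):
3 1 4
7 8 2
6 5 0

After move 7 (L):
3 1 4
7 8 2
6 0 5

After move 8 (R):
3 1 4
7 8 2
6 5 0

After move 9 (L):
3 1 4
7 8 2
6 0 5

Answer: 3 1 4
7 8 2
6 0 5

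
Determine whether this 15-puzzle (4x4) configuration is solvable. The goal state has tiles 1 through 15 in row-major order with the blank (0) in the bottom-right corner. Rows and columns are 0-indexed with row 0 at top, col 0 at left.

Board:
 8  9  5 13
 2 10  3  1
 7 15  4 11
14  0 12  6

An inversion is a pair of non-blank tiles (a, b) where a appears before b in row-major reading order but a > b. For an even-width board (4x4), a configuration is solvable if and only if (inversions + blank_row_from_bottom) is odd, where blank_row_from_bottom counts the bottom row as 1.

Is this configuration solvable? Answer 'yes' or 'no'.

Answer: no

Derivation:
Inversions: 45
Blank is in row 3 (0-indexed from top), which is row 1 counting from the bottom (bottom = 1).
45 + 1 = 46, which is even, so the puzzle is not solvable.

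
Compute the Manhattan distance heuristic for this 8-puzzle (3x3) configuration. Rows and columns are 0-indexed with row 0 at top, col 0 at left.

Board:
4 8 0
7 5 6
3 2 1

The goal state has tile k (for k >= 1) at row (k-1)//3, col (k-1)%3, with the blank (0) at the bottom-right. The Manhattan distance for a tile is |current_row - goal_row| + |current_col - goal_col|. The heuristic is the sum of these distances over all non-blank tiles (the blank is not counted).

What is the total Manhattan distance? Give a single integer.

Answer: 14

Derivation:
Tile 4: at (0,0), goal (1,0), distance |0-1|+|0-0| = 1
Tile 8: at (0,1), goal (2,1), distance |0-2|+|1-1| = 2
Tile 7: at (1,0), goal (2,0), distance |1-2|+|0-0| = 1
Tile 5: at (1,1), goal (1,1), distance |1-1|+|1-1| = 0
Tile 6: at (1,2), goal (1,2), distance |1-1|+|2-2| = 0
Tile 3: at (2,0), goal (0,2), distance |2-0|+|0-2| = 4
Tile 2: at (2,1), goal (0,1), distance |2-0|+|1-1| = 2
Tile 1: at (2,2), goal (0,0), distance |2-0|+|2-0| = 4
Sum: 1 + 2 + 1 + 0 + 0 + 4 + 2 + 4 = 14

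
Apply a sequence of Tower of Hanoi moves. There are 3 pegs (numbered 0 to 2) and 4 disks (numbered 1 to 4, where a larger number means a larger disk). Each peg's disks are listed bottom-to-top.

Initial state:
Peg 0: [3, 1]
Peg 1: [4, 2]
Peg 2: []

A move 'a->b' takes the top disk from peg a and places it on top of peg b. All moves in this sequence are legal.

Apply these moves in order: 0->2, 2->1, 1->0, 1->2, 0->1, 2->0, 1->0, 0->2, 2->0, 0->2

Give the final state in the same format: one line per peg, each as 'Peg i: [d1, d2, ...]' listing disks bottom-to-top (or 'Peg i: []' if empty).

Answer: Peg 0: [3, 2]
Peg 1: [4]
Peg 2: [1]

Derivation:
After move 1 (0->2):
Peg 0: [3]
Peg 1: [4, 2]
Peg 2: [1]

After move 2 (2->1):
Peg 0: [3]
Peg 1: [4, 2, 1]
Peg 2: []

After move 3 (1->0):
Peg 0: [3, 1]
Peg 1: [4, 2]
Peg 2: []

After move 4 (1->2):
Peg 0: [3, 1]
Peg 1: [4]
Peg 2: [2]

After move 5 (0->1):
Peg 0: [3]
Peg 1: [4, 1]
Peg 2: [2]

After move 6 (2->0):
Peg 0: [3, 2]
Peg 1: [4, 1]
Peg 2: []

After move 7 (1->0):
Peg 0: [3, 2, 1]
Peg 1: [4]
Peg 2: []

After move 8 (0->2):
Peg 0: [3, 2]
Peg 1: [4]
Peg 2: [1]

After move 9 (2->0):
Peg 0: [3, 2, 1]
Peg 1: [4]
Peg 2: []

After move 10 (0->2):
Peg 0: [3, 2]
Peg 1: [4]
Peg 2: [1]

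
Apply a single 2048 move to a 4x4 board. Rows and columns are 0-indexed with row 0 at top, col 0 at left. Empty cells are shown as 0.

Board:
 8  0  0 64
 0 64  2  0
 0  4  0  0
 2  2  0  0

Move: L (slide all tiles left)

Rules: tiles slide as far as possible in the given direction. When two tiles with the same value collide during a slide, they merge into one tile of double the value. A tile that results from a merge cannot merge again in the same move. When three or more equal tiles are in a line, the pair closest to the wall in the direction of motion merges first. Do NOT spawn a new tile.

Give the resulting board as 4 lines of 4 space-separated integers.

Slide left:
row 0: [8, 0, 0, 64] -> [8, 64, 0, 0]
row 1: [0, 64, 2, 0] -> [64, 2, 0, 0]
row 2: [0, 4, 0, 0] -> [4, 0, 0, 0]
row 3: [2, 2, 0, 0] -> [4, 0, 0, 0]

Answer:  8 64  0  0
64  2  0  0
 4  0  0  0
 4  0  0  0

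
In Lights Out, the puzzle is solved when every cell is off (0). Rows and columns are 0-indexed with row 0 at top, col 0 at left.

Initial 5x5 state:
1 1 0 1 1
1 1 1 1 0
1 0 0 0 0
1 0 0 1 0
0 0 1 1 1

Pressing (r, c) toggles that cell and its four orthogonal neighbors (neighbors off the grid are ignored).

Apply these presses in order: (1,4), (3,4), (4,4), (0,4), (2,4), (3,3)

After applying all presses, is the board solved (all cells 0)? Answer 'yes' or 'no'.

Answer: no

Derivation:
After press 1 at (1,4):
1 1 0 1 0
1 1 1 0 1
1 0 0 0 1
1 0 0 1 0
0 0 1 1 1

After press 2 at (3,4):
1 1 0 1 0
1 1 1 0 1
1 0 0 0 0
1 0 0 0 1
0 0 1 1 0

After press 3 at (4,4):
1 1 0 1 0
1 1 1 0 1
1 0 0 0 0
1 0 0 0 0
0 0 1 0 1

After press 4 at (0,4):
1 1 0 0 1
1 1 1 0 0
1 0 0 0 0
1 0 0 0 0
0 0 1 0 1

After press 5 at (2,4):
1 1 0 0 1
1 1 1 0 1
1 0 0 1 1
1 0 0 0 1
0 0 1 0 1

After press 6 at (3,3):
1 1 0 0 1
1 1 1 0 1
1 0 0 0 1
1 0 1 1 0
0 0 1 1 1

Lights still on: 15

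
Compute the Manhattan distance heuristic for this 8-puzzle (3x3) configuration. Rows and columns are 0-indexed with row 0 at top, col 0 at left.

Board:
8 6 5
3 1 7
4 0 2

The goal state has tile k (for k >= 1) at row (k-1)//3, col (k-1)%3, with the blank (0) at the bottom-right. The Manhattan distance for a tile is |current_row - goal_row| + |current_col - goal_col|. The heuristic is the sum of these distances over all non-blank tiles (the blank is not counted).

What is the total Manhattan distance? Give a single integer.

Tile 8: (0,0)->(2,1) = 3
Tile 6: (0,1)->(1,2) = 2
Tile 5: (0,2)->(1,1) = 2
Tile 3: (1,0)->(0,2) = 3
Tile 1: (1,1)->(0,0) = 2
Tile 7: (1,2)->(2,0) = 3
Tile 4: (2,0)->(1,0) = 1
Tile 2: (2,2)->(0,1) = 3
Sum: 3 + 2 + 2 + 3 + 2 + 3 + 1 + 3 = 19

Answer: 19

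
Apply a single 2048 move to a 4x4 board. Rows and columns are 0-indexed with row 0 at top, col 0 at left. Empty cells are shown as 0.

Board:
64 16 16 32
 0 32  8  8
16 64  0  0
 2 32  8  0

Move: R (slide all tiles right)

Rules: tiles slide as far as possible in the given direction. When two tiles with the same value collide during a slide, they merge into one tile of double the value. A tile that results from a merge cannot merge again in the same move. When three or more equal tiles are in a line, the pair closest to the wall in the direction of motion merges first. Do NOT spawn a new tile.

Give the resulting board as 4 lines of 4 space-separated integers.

Slide right:
row 0: [64, 16, 16, 32] -> [0, 64, 32, 32]
row 1: [0, 32, 8, 8] -> [0, 0, 32, 16]
row 2: [16, 64, 0, 0] -> [0, 0, 16, 64]
row 3: [2, 32, 8, 0] -> [0, 2, 32, 8]

Answer:  0 64 32 32
 0  0 32 16
 0  0 16 64
 0  2 32  8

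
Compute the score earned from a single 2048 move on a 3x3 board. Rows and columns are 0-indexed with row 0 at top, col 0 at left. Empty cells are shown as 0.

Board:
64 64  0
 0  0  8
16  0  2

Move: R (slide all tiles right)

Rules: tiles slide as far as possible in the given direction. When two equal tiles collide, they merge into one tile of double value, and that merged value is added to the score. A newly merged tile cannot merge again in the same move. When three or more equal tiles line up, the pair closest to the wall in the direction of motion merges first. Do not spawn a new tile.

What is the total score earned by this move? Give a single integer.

Slide right:
row 0: [64, 64, 0] -> [0, 0, 128]  score +128 (running 128)
row 1: [0, 0, 8] -> [0, 0, 8]  score +0 (running 128)
row 2: [16, 0, 2] -> [0, 16, 2]  score +0 (running 128)
Board after move:
  0   0 128
  0   0   8
  0  16   2

Answer: 128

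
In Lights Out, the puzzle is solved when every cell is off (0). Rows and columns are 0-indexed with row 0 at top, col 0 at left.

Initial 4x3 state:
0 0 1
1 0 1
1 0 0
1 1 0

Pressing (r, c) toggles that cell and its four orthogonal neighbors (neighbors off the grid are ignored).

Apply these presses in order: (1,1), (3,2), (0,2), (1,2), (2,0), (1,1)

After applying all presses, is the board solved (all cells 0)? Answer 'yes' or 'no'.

After press 1 at (1,1):
0 1 1
0 1 0
1 1 0
1 1 0

After press 2 at (3,2):
0 1 1
0 1 0
1 1 1
1 0 1

After press 3 at (0,2):
0 0 0
0 1 1
1 1 1
1 0 1

After press 4 at (1,2):
0 0 1
0 0 0
1 1 0
1 0 1

After press 5 at (2,0):
0 0 1
1 0 0
0 0 0
0 0 1

After press 6 at (1,1):
0 1 1
0 1 1
0 1 0
0 0 1

Lights still on: 6

Answer: no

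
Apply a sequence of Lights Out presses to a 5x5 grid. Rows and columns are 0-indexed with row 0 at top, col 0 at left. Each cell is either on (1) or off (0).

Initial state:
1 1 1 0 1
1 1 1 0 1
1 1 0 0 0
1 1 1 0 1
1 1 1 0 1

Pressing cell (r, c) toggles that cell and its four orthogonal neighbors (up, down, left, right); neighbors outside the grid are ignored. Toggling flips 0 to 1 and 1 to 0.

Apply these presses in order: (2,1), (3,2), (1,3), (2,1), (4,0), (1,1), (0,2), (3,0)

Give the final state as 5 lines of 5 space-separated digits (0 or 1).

After press 1 at (2,1):
1 1 1 0 1
1 0 1 0 1
0 0 1 0 0
1 0 1 0 1
1 1 1 0 1

After press 2 at (3,2):
1 1 1 0 1
1 0 1 0 1
0 0 0 0 0
1 1 0 1 1
1 1 0 0 1

After press 3 at (1,3):
1 1 1 1 1
1 0 0 1 0
0 0 0 1 0
1 1 0 1 1
1 1 0 0 1

After press 4 at (2,1):
1 1 1 1 1
1 1 0 1 0
1 1 1 1 0
1 0 0 1 1
1 1 0 0 1

After press 5 at (4,0):
1 1 1 1 1
1 1 0 1 0
1 1 1 1 0
0 0 0 1 1
0 0 0 0 1

After press 6 at (1,1):
1 0 1 1 1
0 0 1 1 0
1 0 1 1 0
0 0 0 1 1
0 0 0 0 1

After press 7 at (0,2):
1 1 0 0 1
0 0 0 1 0
1 0 1 1 0
0 0 0 1 1
0 0 0 0 1

After press 8 at (3,0):
1 1 0 0 1
0 0 0 1 0
0 0 1 1 0
1 1 0 1 1
1 0 0 0 1

Answer: 1 1 0 0 1
0 0 0 1 0
0 0 1 1 0
1 1 0 1 1
1 0 0 0 1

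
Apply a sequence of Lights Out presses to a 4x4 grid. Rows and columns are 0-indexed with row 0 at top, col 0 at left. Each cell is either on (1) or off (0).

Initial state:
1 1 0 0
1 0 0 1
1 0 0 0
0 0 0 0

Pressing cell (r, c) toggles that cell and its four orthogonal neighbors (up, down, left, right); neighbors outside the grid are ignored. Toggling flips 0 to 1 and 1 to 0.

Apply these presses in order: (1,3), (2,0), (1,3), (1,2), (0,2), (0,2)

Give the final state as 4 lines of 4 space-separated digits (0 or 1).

Answer: 1 1 1 0
0 1 1 0
0 1 1 0
1 0 0 0

Derivation:
After press 1 at (1,3):
1 1 0 1
1 0 1 0
1 0 0 1
0 0 0 0

After press 2 at (2,0):
1 1 0 1
0 0 1 0
0 1 0 1
1 0 0 0

After press 3 at (1,3):
1 1 0 0
0 0 0 1
0 1 0 0
1 0 0 0

After press 4 at (1,2):
1 1 1 0
0 1 1 0
0 1 1 0
1 0 0 0

After press 5 at (0,2):
1 0 0 1
0 1 0 0
0 1 1 0
1 0 0 0

After press 6 at (0,2):
1 1 1 0
0 1 1 0
0 1 1 0
1 0 0 0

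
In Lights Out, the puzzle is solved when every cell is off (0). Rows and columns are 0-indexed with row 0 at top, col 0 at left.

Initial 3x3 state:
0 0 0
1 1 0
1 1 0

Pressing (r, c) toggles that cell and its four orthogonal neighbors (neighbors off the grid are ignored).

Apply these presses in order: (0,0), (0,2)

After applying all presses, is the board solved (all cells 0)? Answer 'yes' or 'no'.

Answer: no

Derivation:
After press 1 at (0,0):
1 1 0
0 1 0
1 1 0

After press 2 at (0,2):
1 0 1
0 1 1
1 1 0

Lights still on: 6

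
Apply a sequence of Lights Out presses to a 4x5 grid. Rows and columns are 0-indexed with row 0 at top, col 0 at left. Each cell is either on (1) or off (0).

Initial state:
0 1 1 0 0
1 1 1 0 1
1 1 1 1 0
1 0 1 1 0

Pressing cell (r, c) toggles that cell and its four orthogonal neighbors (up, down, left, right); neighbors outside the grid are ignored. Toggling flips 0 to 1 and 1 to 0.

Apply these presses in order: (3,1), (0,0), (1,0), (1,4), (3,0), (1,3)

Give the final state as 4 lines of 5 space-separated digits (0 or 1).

After press 1 at (3,1):
0 1 1 0 0
1 1 1 0 1
1 0 1 1 0
0 1 0 1 0

After press 2 at (0,0):
1 0 1 0 0
0 1 1 0 1
1 0 1 1 0
0 1 0 1 0

After press 3 at (1,0):
0 0 1 0 0
1 0 1 0 1
0 0 1 1 0
0 1 0 1 0

After press 4 at (1,4):
0 0 1 0 1
1 0 1 1 0
0 0 1 1 1
0 1 0 1 0

After press 5 at (3,0):
0 0 1 0 1
1 0 1 1 0
1 0 1 1 1
1 0 0 1 0

After press 6 at (1,3):
0 0 1 1 1
1 0 0 0 1
1 0 1 0 1
1 0 0 1 0

Answer: 0 0 1 1 1
1 0 0 0 1
1 0 1 0 1
1 0 0 1 0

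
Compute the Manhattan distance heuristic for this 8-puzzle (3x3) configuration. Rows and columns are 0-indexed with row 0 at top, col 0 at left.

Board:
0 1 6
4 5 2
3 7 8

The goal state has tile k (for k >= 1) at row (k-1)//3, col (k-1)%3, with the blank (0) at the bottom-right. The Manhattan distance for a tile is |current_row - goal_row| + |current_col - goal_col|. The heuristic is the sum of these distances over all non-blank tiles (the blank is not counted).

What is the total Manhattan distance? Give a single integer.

Tile 1: (0,1)->(0,0) = 1
Tile 6: (0,2)->(1,2) = 1
Tile 4: (1,0)->(1,0) = 0
Tile 5: (1,1)->(1,1) = 0
Tile 2: (1,2)->(0,1) = 2
Tile 3: (2,0)->(0,2) = 4
Tile 7: (2,1)->(2,0) = 1
Tile 8: (2,2)->(2,1) = 1
Sum: 1 + 1 + 0 + 0 + 2 + 4 + 1 + 1 = 10

Answer: 10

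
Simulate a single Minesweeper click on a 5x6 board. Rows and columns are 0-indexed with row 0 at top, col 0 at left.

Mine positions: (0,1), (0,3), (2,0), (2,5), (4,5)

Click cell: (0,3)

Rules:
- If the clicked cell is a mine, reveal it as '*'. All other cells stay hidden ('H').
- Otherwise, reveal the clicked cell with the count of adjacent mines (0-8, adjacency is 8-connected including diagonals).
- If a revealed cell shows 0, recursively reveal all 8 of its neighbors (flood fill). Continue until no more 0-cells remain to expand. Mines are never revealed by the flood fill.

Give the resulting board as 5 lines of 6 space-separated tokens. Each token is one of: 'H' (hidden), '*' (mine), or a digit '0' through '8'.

H H H * H H
H H H H H H
H H H H H H
H H H H H H
H H H H H H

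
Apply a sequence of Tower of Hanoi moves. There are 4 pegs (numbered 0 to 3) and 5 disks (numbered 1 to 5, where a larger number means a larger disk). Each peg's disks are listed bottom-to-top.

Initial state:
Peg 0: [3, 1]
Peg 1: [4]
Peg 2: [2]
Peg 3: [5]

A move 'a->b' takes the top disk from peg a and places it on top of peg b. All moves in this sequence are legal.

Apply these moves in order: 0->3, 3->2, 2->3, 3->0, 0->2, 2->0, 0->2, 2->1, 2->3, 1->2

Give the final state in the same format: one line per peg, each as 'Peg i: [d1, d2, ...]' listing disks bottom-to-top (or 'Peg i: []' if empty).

After move 1 (0->3):
Peg 0: [3]
Peg 1: [4]
Peg 2: [2]
Peg 3: [5, 1]

After move 2 (3->2):
Peg 0: [3]
Peg 1: [4]
Peg 2: [2, 1]
Peg 3: [5]

After move 3 (2->3):
Peg 0: [3]
Peg 1: [4]
Peg 2: [2]
Peg 3: [5, 1]

After move 4 (3->0):
Peg 0: [3, 1]
Peg 1: [4]
Peg 2: [2]
Peg 3: [5]

After move 5 (0->2):
Peg 0: [3]
Peg 1: [4]
Peg 2: [2, 1]
Peg 3: [5]

After move 6 (2->0):
Peg 0: [3, 1]
Peg 1: [4]
Peg 2: [2]
Peg 3: [5]

After move 7 (0->2):
Peg 0: [3]
Peg 1: [4]
Peg 2: [2, 1]
Peg 3: [5]

After move 8 (2->1):
Peg 0: [3]
Peg 1: [4, 1]
Peg 2: [2]
Peg 3: [5]

After move 9 (2->3):
Peg 0: [3]
Peg 1: [4, 1]
Peg 2: []
Peg 3: [5, 2]

After move 10 (1->2):
Peg 0: [3]
Peg 1: [4]
Peg 2: [1]
Peg 3: [5, 2]

Answer: Peg 0: [3]
Peg 1: [4]
Peg 2: [1]
Peg 3: [5, 2]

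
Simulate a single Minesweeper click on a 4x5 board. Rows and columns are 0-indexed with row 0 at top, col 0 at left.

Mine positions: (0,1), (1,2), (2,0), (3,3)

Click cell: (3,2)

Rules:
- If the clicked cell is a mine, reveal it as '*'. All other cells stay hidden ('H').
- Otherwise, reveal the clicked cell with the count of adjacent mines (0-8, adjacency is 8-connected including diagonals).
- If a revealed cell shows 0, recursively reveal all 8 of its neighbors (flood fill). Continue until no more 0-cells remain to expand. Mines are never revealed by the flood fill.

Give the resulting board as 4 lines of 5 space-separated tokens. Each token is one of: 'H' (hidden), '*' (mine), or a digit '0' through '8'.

H H H H H
H H H H H
H H H H H
H H 1 H H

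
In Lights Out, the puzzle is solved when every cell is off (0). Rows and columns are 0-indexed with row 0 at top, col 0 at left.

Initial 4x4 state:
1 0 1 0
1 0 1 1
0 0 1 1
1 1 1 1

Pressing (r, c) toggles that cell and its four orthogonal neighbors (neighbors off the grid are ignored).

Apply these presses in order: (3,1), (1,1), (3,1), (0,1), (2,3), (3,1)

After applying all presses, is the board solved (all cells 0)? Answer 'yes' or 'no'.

Answer: yes

Derivation:
After press 1 at (3,1):
1 0 1 0
1 0 1 1
0 1 1 1
0 0 0 1

After press 2 at (1,1):
1 1 1 0
0 1 0 1
0 0 1 1
0 0 0 1

After press 3 at (3,1):
1 1 1 0
0 1 0 1
0 1 1 1
1 1 1 1

After press 4 at (0,1):
0 0 0 0
0 0 0 1
0 1 1 1
1 1 1 1

After press 5 at (2,3):
0 0 0 0
0 0 0 0
0 1 0 0
1 1 1 0

After press 6 at (3,1):
0 0 0 0
0 0 0 0
0 0 0 0
0 0 0 0

Lights still on: 0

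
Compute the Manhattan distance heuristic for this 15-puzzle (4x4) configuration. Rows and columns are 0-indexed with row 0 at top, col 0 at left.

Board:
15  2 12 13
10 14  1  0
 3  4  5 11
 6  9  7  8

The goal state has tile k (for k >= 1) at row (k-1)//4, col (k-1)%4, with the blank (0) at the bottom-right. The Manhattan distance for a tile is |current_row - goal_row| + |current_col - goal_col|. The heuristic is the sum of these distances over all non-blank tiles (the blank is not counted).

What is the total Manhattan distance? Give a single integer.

Tile 15: (0,0)->(3,2) = 5
Tile 2: (0,1)->(0,1) = 0
Tile 12: (0,2)->(2,3) = 3
Tile 13: (0,3)->(3,0) = 6
Tile 10: (1,0)->(2,1) = 2
Tile 14: (1,1)->(3,1) = 2
Tile 1: (1,2)->(0,0) = 3
Tile 3: (2,0)->(0,2) = 4
Tile 4: (2,1)->(0,3) = 4
Tile 5: (2,2)->(1,0) = 3
Tile 11: (2,3)->(2,2) = 1
Tile 6: (3,0)->(1,1) = 3
Tile 9: (3,1)->(2,0) = 2
Tile 7: (3,2)->(1,2) = 2
Tile 8: (3,3)->(1,3) = 2
Sum: 5 + 0 + 3 + 6 + 2 + 2 + 3 + 4 + 4 + 3 + 1 + 3 + 2 + 2 + 2 = 42

Answer: 42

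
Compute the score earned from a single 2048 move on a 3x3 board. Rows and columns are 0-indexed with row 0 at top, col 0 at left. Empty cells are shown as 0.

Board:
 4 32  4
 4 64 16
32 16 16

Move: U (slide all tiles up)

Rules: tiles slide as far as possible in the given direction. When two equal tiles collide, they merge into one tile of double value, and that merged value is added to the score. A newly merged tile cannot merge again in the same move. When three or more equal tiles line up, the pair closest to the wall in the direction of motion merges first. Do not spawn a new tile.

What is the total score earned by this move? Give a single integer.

Answer: 40

Derivation:
Slide up:
col 0: [4, 4, 32] -> [8, 32, 0]  score +8 (running 8)
col 1: [32, 64, 16] -> [32, 64, 16]  score +0 (running 8)
col 2: [4, 16, 16] -> [4, 32, 0]  score +32 (running 40)
Board after move:
 8 32  4
32 64 32
 0 16  0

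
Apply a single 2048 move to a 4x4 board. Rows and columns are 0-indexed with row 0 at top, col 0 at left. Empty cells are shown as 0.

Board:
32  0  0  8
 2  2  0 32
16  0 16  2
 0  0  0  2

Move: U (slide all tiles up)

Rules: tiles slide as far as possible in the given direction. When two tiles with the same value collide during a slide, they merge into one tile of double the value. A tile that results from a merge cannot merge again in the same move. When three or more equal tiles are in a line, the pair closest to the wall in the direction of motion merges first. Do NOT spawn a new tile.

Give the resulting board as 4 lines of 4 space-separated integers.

Slide up:
col 0: [32, 2, 16, 0] -> [32, 2, 16, 0]
col 1: [0, 2, 0, 0] -> [2, 0, 0, 0]
col 2: [0, 0, 16, 0] -> [16, 0, 0, 0]
col 3: [8, 32, 2, 2] -> [8, 32, 4, 0]

Answer: 32  2 16  8
 2  0  0 32
16  0  0  4
 0  0  0  0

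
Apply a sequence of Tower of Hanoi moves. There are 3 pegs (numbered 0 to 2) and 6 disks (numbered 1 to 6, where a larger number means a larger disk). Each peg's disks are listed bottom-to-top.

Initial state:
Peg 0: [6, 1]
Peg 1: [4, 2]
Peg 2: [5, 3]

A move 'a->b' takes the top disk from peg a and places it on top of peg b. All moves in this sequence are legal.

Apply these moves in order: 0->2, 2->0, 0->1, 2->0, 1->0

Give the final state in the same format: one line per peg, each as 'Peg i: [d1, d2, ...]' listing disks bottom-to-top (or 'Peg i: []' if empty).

Answer: Peg 0: [6, 3, 1]
Peg 1: [4, 2]
Peg 2: [5]

Derivation:
After move 1 (0->2):
Peg 0: [6]
Peg 1: [4, 2]
Peg 2: [5, 3, 1]

After move 2 (2->0):
Peg 0: [6, 1]
Peg 1: [4, 2]
Peg 2: [5, 3]

After move 3 (0->1):
Peg 0: [6]
Peg 1: [4, 2, 1]
Peg 2: [5, 3]

After move 4 (2->0):
Peg 0: [6, 3]
Peg 1: [4, 2, 1]
Peg 2: [5]

After move 5 (1->0):
Peg 0: [6, 3, 1]
Peg 1: [4, 2]
Peg 2: [5]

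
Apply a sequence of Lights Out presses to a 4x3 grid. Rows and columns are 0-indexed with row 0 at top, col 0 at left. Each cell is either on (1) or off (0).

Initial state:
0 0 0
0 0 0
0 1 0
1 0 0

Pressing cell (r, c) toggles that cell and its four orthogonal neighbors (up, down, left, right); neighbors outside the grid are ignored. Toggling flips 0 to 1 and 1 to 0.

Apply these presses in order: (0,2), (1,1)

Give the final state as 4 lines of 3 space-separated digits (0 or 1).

After press 1 at (0,2):
0 1 1
0 0 1
0 1 0
1 0 0

After press 2 at (1,1):
0 0 1
1 1 0
0 0 0
1 0 0

Answer: 0 0 1
1 1 0
0 0 0
1 0 0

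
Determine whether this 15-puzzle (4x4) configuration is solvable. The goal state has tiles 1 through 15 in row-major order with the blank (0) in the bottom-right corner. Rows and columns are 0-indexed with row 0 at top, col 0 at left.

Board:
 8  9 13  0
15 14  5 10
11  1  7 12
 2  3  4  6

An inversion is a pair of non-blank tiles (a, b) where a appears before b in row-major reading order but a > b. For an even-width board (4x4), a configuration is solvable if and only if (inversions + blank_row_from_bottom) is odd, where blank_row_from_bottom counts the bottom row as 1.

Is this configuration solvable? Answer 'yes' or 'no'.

Answer: yes

Derivation:
Inversions: 69
Blank is in row 0 (0-indexed from top), which is row 4 counting from the bottom (bottom = 1).
69 + 4 = 73, which is odd, so the puzzle is solvable.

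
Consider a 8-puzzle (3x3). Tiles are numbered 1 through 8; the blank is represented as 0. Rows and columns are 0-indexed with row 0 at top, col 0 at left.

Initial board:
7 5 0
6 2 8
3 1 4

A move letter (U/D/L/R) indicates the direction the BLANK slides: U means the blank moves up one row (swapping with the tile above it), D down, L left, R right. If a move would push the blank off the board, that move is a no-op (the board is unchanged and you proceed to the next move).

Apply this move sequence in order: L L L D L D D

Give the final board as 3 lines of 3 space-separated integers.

After move 1 (L):
7 0 5
6 2 8
3 1 4

After move 2 (L):
0 7 5
6 2 8
3 1 4

After move 3 (L):
0 7 5
6 2 8
3 1 4

After move 4 (D):
6 7 5
0 2 8
3 1 4

After move 5 (L):
6 7 5
0 2 8
3 1 4

After move 6 (D):
6 7 5
3 2 8
0 1 4

After move 7 (D):
6 7 5
3 2 8
0 1 4

Answer: 6 7 5
3 2 8
0 1 4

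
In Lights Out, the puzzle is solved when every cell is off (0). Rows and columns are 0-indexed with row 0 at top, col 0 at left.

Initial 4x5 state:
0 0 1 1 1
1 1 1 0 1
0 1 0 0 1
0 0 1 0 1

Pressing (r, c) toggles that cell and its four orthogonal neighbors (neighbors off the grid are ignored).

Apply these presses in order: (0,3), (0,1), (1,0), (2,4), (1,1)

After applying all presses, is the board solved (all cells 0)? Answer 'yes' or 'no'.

Answer: no

Derivation:
After press 1 at (0,3):
0 0 0 0 0
1 1 1 1 1
0 1 0 0 1
0 0 1 0 1

After press 2 at (0,1):
1 1 1 0 0
1 0 1 1 1
0 1 0 0 1
0 0 1 0 1

After press 3 at (1,0):
0 1 1 0 0
0 1 1 1 1
1 1 0 0 1
0 0 1 0 1

After press 4 at (2,4):
0 1 1 0 0
0 1 1 1 0
1 1 0 1 0
0 0 1 0 0

After press 5 at (1,1):
0 0 1 0 0
1 0 0 1 0
1 0 0 1 0
0 0 1 0 0

Lights still on: 6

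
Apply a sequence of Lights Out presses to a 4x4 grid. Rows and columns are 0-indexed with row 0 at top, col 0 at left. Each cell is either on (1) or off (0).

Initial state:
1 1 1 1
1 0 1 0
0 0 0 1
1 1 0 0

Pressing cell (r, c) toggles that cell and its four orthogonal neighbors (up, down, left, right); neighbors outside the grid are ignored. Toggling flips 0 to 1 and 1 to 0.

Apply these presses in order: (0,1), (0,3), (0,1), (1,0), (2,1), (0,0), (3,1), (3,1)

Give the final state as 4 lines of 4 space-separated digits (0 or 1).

Answer: 1 0 0 0
1 0 1 1
0 1 1 1
1 0 0 0

Derivation:
After press 1 at (0,1):
0 0 0 1
1 1 1 0
0 0 0 1
1 1 0 0

After press 2 at (0,3):
0 0 1 0
1 1 1 1
0 0 0 1
1 1 0 0

After press 3 at (0,1):
1 1 0 0
1 0 1 1
0 0 0 1
1 1 0 0

After press 4 at (1,0):
0 1 0 0
0 1 1 1
1 0 0 1
1 1 0 0

After press 5 at (2,1):
0 1 0 0
0 0 1 1
0 1 1 1
1 0 0 0

After press 6 at (0,0):
1 0 0 0
1 0 1 1
0 1 1 1
1 0 0 0

After press 7 at (3,1):
1 0 0 0
1 0 1 1
0 0 1 1
0 1 1 0

After press 8 at (3,1):
1 0 0 0
1 0 1 1
0 1 1 1
1 0 0 0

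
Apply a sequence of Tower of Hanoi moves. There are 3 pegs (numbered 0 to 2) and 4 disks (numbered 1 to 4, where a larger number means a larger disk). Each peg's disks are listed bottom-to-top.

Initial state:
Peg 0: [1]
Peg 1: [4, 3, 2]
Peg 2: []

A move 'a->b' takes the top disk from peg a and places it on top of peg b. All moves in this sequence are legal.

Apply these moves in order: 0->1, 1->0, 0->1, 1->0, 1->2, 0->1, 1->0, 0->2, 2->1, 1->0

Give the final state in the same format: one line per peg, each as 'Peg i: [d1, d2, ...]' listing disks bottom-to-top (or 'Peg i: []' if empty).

After move 1 (0->1):
Peg 0: []
Peg 1: [4, 3, 2, 1]
Peg 2: []

After move 2 (1->0):
Peg 0: [1]
Peg 1: [4, 3, 2]
Peg 2: []

After move 3 (0->1):
Peg 0: []
Peg 1: [4, 3, 2, 1]
Peg 2: []

After move 4 (1->0):
Peg 0: [1]
Peg 1: [4, 3, 2]
Peg 2: []

After move 5 (1->2):
Peg 0: [1]
Peg 1: [4, 3]
Peg 2: [2]

After move 6 (0->1):
Peg 0: []
Peg 1: [4, 3, 1]
Peg 2: [2]

After move 7 (1->0):
Peg 0: [1]
Peg 1: [4, 3]
Peg 2: [2]

After move 8 (0->2):
Peg 0: []
Peg 1: [4, 3]
Peg 2: [2, 1]

After move 9 (2->1):
Peg 0: []
Peg 1: [4, 3, 1]
Peg 2: [2]

After move 10 (1->0):
Peg 0: [1]
Peg 1: [4, 3]
Peg 2: [2]

Answer: Peg 0: [1]
Peg 1: [4, 3]
Peg 2: [2]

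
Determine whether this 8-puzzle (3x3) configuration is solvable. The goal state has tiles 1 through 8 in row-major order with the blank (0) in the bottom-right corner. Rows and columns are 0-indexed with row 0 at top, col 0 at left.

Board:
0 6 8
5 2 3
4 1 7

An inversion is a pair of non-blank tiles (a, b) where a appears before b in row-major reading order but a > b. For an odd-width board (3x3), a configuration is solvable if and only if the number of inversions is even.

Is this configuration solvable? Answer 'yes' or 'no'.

Inversions (pairs i<j in row-major order where tile[i] > tile[j] > 0): 18
18 is even, so the puzzle is solvable.

Answer: yes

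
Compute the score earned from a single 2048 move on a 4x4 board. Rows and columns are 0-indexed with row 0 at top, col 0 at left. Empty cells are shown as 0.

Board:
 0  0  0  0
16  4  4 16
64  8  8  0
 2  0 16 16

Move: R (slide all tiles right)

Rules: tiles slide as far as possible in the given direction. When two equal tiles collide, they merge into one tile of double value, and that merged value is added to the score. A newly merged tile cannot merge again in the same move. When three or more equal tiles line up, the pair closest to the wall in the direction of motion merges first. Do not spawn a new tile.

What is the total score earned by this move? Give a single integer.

Slide right:
row 0: [0, 0, 0, 0] -> [0, 0, 0, 0]  score +0 (running 0)
row 1: [16, 4, 4, 16] -> [0, 16, 8, 16]  score +8 (running 8)
row 2: [64, 8, 8, 0] -> [0, 0, 64, 16]  score +16 (running 24)
row 3: [2, 0, 16, 16] -> [0, 0, 2, 32]  score +32 (running 56)
Board after move:
 0  0  0  0
 0 16  8 16
 0  0 64 16
 0  0  2 32

Answer: 56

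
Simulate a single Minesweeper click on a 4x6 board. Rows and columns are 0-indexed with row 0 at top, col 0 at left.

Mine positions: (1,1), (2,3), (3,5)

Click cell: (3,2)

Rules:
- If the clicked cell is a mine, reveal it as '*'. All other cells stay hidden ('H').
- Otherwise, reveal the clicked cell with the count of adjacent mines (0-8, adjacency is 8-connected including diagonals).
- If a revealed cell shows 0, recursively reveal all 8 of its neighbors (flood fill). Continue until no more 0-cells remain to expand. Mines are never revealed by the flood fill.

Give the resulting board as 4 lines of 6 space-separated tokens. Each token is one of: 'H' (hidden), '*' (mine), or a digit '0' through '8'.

H H H H H H
H H H H H H
H H H H H H
H H 1 H H H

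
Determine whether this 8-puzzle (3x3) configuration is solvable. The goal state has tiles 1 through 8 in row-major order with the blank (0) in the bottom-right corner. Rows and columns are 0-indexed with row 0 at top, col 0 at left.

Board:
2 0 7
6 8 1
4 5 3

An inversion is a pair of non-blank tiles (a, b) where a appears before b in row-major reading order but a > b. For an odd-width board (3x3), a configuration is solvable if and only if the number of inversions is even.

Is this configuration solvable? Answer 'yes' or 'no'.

Answer: yes

Derivation:
Inversions (pairs i<j in row-major order where tile[i] > tile[j] > 0): 16
16 is even, so the puzzle is solvable.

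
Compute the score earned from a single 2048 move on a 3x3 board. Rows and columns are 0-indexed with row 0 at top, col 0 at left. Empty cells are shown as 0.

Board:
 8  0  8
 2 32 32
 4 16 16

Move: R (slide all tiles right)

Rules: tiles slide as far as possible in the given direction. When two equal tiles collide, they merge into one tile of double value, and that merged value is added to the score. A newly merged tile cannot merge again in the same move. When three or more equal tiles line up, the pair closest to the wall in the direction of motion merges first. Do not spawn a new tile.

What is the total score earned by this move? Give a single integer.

Slide right:
row 0: [8, 0, 8] -> [0, 0, 16]  score +16 (running 16)
row 1: [2, 32, 32] -> [0, 2, 64]  score +64 (running 80)
row 2: [4, 16, 16] -> [0, 4, 32]  score +32 (running 112)
Board after move:
 0  0 16
 0  2 64
 0  4 32

Answer: 112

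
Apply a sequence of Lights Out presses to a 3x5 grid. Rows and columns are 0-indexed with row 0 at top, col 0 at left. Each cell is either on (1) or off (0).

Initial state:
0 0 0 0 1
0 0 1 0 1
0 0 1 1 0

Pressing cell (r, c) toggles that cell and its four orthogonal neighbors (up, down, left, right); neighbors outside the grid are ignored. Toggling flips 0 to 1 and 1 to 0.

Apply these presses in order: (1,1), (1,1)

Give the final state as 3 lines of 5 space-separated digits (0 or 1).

Answer: 0 0 0 0 1
0 0 1 0 1
0 0 1 1 0

Derivation:
After press 1 at (1,1):
0 1 0 0 1
1 1 0 0 1
0 1 1 1 0

After press 2 at (1,1):
0 0 0 0 1
0 0 1 0 1
0 0 1 1 0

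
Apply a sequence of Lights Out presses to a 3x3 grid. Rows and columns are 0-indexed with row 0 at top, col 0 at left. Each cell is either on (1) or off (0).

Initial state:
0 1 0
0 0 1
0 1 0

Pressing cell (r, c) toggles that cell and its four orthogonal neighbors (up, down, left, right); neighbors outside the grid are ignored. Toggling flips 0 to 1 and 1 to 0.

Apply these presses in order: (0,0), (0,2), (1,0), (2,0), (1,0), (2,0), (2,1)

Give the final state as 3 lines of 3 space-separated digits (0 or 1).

After press 1 at (0,0):
1 0 0
1 0 1
0 1 0

After press 2 at (0,2):
1 1 1
1 0 0
0 1 0

After press 3 at (1,0):
0 1 1
0 1 0
1 1 0

After press 4 at (2,0):
0 1 1
1 1 0
0 0 0

After press 5 at (1,0):
1 1 1
0 0 0
1 0 0

After press 6 at (2,0):
1 1 1
1 0 0
0 1 0

After press 7 at (2,1):
1 1 1
1 1 0
1 0 1

Answer: 1 1 1
1 1 0
1 0 1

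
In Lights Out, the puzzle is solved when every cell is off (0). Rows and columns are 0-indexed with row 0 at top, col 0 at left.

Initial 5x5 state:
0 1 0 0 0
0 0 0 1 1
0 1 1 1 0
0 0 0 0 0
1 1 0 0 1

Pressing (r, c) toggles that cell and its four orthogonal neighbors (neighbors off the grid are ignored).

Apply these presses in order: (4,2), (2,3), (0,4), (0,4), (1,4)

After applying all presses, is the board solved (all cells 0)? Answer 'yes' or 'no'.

Answer: no

Derivation:
After press 1 at (4,2):
0 1 0 0 0
0 0 0 1 1
0 1 1 1 0
0 0 1 0 0
1 0 1 1 1

After press 2 at (2,3):
0 1 0 0 0
0 0 0 0 1
0 1 0 0 1
0 0 1 1 0
1 0 1 1 1

After press 3 at (0,4):
0 1 0 1 1
0 0 0 0 0
0 1 0 0 1
0 0 1 1 0
1 0 1 1 1

After press 4 at (0,4):
0 1 0 0 0
0 0 0 0 1
0 1 0 0 1
0 0 1 1 0
1 0 1 1 1

After press 5 at (1,4):
0 1 0 0 1
0 0 0 1 0
0 1 0 0 0
0 0 1 1 0
1 0 1 1 1

Lights still on: 10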